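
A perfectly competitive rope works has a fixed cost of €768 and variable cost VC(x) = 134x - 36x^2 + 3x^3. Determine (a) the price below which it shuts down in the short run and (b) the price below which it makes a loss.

Shutdown price = €26; break-even price = €134

Shutdown price = min AVC. AVC = 134 - 36x + 3x^2, with vertex at x = 6 and minimum €26.
ATC = 768/x + 134 - 36x + 3x^2. Setting dATC/dx = −768/x^2 − 36 + 6x = 0 gives x = 8 (since 6·8^3 − 36·8^2 = 768).
min ATC = 768/8 + 134 − 36·8 + 3·8^2 = €134. That is the break-even price.
Between these two prices the firm operates at a loss; above €134 it earns a profit.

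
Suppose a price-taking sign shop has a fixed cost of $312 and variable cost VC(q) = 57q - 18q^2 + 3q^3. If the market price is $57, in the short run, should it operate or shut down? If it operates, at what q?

Produce at q = 4

From TC, MC = TC'(q) = 57 - 36q + 9q^2 and AVC = VC/q = 57 - 18q + 3q^2.
AVC hits its minimum where MC = AVC, at q = 3, giving min AVC = 57 - 18·3 + 3·3^2 = $30.
Since P = $57 ≥ min AVC = $30, price covers variable cost and the firm should produce.
Set P = MC: 57 = 57 - 36q + 9q^2 → -36q + 9q^2 = 0. The roots are q = 0 and q = 4; the profit-maximizing output is on the rising part of MC, so q* = 4.
Check: AVC at q = 4 is $33 ≤ P, so revenue covers variable cost.
Profit = P·q − TC = 57·4 − 444 = -$216, a loss, but smaller than the $312 fixed cost the firm would lose by shutting down.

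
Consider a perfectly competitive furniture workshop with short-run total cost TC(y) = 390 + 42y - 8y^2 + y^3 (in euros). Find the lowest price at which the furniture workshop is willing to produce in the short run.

The firm shuts down when price falls below the minimum of average variable cost. AVC = VC/y = 42 - 8y + y^2.
dAVC/dy = -8 + 2y = 0 gives y = 4. min AVC = 42 - 8·4 + 4^2 = 26.
The firm shuts down for any P below €26.

€26 per unit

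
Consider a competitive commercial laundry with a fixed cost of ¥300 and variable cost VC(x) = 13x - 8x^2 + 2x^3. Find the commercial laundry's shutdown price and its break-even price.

Shutdown price = ¥5; break-even price = ¥83

Shutdown price = min AVC. AVC = 13 - 8x + 2x^2, with vertex at x = 2 and minimum ¥5.
ATC = 300/x + 13 - 8x + 2x^2. Setting dATC/dx = −300/x^2 − 8 + 4x = 0 gives x = 5 (since 4·5^3 − 8·5^2 = 300).
min ATC = 300/5 + 13 − 8·5 + 2·5^2 = ¥83. That is the break-even price.
Between these two prices the firm operates at a loss; above ¥83 it earns a profit.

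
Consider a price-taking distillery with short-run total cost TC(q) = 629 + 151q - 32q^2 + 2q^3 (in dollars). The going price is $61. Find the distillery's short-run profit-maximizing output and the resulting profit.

AVC = 151 - 32q + 2q^2; min AVC = $23 at q = 8. Since P = $61 ≥ min AVC, the firm produces.
With MC = 151 - 64q + 6q^2, P = MC on the upward-sloping part at q* = 9.
TR = 61·9 = 549. TC = 629 + 225 = 854. Profit = 549 − 854 = -$305.
That loss of $305 beats the $629 the firm would lose by shutting down; producing recovers $324 of fixed cost.

Profit = -$305 at q = 9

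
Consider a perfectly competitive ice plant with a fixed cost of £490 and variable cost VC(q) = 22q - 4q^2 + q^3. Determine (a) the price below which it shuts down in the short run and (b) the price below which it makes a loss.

Shutdown price = £18; break-even price = £113

AVC = 22 - 4q + q^2; minimized at q = 2, giving min AVC = £18. That is the shutdown price.
ATC = 490/q + 22 - 4q + q^2. Setting dATC/dq = −490/q^2 − 4 + 2q = 0 gives q = 7 (since 2·7^3 − 4·7^2 = 490).
min ATC = 490/7 + 22 − 4·7 + 7^2 = £113. That is the break-even price.
For £18 ≤ P < £113 the firm produces at a loss; below £18 it shuts down.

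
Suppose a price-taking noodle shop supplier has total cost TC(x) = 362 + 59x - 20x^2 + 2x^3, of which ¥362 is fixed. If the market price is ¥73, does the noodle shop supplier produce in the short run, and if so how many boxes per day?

Produce at x = 7

Strip out fixed cost: VC = 59x - 20x^2 + 2x^3. Then AVC = 59 - 20x + 2x^2 and MC = 59 - 40x + 6x^2.
AVC is minimized where dAVC/dx = -20 + 4x = 0, at x = 5; min AVC = 59 - 20·5 + 2·5^2 = ¥9.
Because ¥73 ≥ ¥9, revenue can cover variable cost; the firm operates.
Set P = MC: 73 = 59 - 40x + 6x^2 → -14 - 40x + 6x^2 = 0. The roots are x = -1/3 and x = 7; the profit-maximizing output is on the rising part of MC, so x* = 7.
Check: AVC at x = 7 is ¥17 ≤ P, so revenue covers variable cost.
Profit = P·x − TC = 73·7 − 481 = ¥30.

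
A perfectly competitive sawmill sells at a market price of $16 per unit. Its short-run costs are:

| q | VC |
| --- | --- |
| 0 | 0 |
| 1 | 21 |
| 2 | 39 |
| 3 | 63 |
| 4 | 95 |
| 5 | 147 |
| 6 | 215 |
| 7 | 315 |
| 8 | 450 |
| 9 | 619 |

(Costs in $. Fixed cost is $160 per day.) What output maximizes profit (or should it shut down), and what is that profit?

q = 0 (shut down); profit = -$160

Profit at each row (π = 16q − TC): q=0: -160; q=1: -165; q=2: -167; q=3: -175; q=4: -191; q=5: -227; q=6: -279; q=7: -363; q=8: -482; q=9: -635.
Profit is highest at q = 0. Equivalently, the lowest AVC in the table is 39/2 ≈ $19.50 at q = 2, and P = $16 falls below it — price never covers variable cost, so the firm shuts down and loses only its fixed cost.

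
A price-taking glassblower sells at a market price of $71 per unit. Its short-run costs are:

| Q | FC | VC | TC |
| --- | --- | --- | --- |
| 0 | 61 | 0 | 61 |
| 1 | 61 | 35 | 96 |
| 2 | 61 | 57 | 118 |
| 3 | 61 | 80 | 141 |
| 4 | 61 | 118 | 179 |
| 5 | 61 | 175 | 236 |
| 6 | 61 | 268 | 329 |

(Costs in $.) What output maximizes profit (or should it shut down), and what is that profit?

Q = 5; profit = $119

Tabulate TR − TC: Q=0: -61; Q=1: -25; Q=2: 24; Q=3: 72; Q=4: 105; Q=5: 119; Q=6: 97.
Profit is maximized at Q = 5. AVC there is 175/5 = $35 ≤ P, so producing beats shutting down (which would give -$61).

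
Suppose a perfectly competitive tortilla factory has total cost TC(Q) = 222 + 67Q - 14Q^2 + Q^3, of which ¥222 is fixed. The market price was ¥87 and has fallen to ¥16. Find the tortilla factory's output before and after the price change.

Output falls from 10 to 0 (the firm shuts down)

AVC = 67 - 14Q + Q^2, minimized at Q = 7 where min AVC = ¥18. MC = 67 - 28Q + 3Q^2.
At P = ¥87 ≥ min AVC, set P = MC on the rising branch: Q = 10.
At P = ¥16 < min AVC = ¥18, price no longer covers variable cost at any output, so the firm shuts down: Q = 0.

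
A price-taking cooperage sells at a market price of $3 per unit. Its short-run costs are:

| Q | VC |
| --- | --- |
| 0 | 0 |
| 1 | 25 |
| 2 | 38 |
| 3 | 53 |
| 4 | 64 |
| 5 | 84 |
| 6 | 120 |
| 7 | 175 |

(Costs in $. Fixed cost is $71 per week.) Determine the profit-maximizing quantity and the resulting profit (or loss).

Tabulate TR − TC: Q=0: -71; Q=1: -93; Q=2: -103; Q=3: -115; Q=4: -123; Q=5: -140; Q=6: -173; Q=7: -225.
Profit is highest at Q = 0. Equivalently, the lowest AVC in the table is 64/4 ≈ $16 at Q = 4, and P = $3 falls below it — price never covers variable cost, so the firm shuts down and loses only its fixed cost.

Q = 0 (shut down); profit = -$71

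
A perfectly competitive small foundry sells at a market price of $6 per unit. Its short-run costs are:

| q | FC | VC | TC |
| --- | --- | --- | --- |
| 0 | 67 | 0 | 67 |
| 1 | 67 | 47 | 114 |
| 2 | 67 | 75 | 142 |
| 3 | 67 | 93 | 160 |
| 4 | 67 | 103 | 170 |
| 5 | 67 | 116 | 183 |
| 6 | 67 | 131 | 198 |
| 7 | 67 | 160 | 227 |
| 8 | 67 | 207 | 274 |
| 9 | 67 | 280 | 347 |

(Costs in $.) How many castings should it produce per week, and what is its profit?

Tabulate TR − TC: q=0: -67; q=1: -108; q=2: -130; q=3: -142; q=4: -146; q=5: -153; q=6: -162; q=7: -185; q=8: -226; q=9: -293.
Profit is highest at q = 0. Equivalently, the lowest AVC in the table is 131/6 ≈ $21.83 at q = 6, and P = $6 falls below it — price never covers variable cost, so the firm shuts down and loses only its fixed cost.

q = 0 (shut down); profit = -$67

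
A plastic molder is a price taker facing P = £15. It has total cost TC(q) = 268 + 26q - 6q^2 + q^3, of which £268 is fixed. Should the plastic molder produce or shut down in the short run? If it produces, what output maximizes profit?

Variable cost is VC = 26q - 6q^2 + q^3, so AVC = VC/q = 26 - 6q + q^2 and MC = dTC/dq = 26 - 12q + 3q^2.
The AVC parabola has its vertex at q = 6/2 = 3, where AVC = 26 - 6·3 + 3^2 = £17.
P = £15 lies below min AVC = £17; no output level covers variable cost.
Best response: produce nothing and absorb the £268 fixed cost.

Shut down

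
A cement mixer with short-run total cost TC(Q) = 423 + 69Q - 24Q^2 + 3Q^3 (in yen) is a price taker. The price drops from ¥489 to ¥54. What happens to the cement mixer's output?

AVC = 69 - 24Q + 3Q^2, minimized at Q = 4 where min AVC = ¥21. MC = 69 - 48Q + 9Q^2.
With P = ¥489 above the shutdown price, P = MC gives Q = 10.
At P = ¥54 ≥ min AVC, set P = MC: Q = 5. The firm stays open but cuts output.

Output falls from 10 to 5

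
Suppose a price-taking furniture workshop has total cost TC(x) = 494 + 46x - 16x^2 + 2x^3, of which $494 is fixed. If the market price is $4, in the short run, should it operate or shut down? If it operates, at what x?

Shut down

Variable cost is VC = 46x - 16x^2 + 2x^3, so AVC = VC/x = 46 - 16x + 2x^2 and MC = dTC/dx = 46 - 32x + 6x^2.
The AVC parabola has its vertex at x = 16/4 = 4, where AVC = 46 - 16·4 + 2·4^2 = $14.
With P < min AVC ($4 < $14), every unit sold adds to the loss.
Best response: produce nothing and absorb the $494 fixed cost.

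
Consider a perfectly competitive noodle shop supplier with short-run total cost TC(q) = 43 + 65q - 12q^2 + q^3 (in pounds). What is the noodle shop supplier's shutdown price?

Short-run supply begins at min AVC. From VC = 65q - 12q^2 + q^3, AVC = 65 - 12q + q^2.
At the minimum of AVC, MC = AVC. MC = 65 - 24q + 3q^2; setting MC = AVC gives 2q^2 - 12q = 0, so q = 6. min AVC = 29.
So the shutdown price is £29.

£29 per unit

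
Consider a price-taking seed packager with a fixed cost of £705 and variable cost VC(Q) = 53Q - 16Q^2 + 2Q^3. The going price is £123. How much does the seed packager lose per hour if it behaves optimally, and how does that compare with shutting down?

AVC = 53 - 16Q + 2Q^2; min AVC = £21 at Q = 4. Since P = £123 ≥ min AVC, the firm produces.
MC = 53 - 32Q + 6Q^2. Setting P = MC and taking the root on the rising branch gives Q* = 7.
TR = 123·7 = 861. TC = 705 + 273 = 978. Profit = 861 − 978 = -£117.
That loss of £117 beats the £705 the firm would lose by shutting down; producing recovers £588 of fixed cost.

Profit = -£117 at Q = 7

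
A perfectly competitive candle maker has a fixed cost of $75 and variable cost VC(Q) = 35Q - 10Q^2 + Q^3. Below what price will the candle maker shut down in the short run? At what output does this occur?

$10 per unit, at Q = 5

The firm shuts down when price falls below the minimum of average variable cost. AVC = VC/Q = 35 - 10Q + Q^2.
At the minimum of AVC, MC = AVC. MC = 35 - 20Q + 3Q^2; setting MC = AVC gives 2Q^2 - 10Q = 0, so Q = 5. min AVC = 10.
For P < $10 the firm produces nothing.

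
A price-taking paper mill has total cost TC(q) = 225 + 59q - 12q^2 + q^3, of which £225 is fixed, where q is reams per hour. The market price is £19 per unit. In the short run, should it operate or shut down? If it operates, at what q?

Shut down

Variable cost is VC = 59q - 12q^2 + q^3, so AVC = VC/q = 59 - 12q + q^2 and MC = dTC/dq = 59 - 24q + 3q^2.
AVC hits its minimum where MC = AVC, at q = 6, giving min AVC = 59 - 12·6 + 6^2 = £23.
P = £19 lies below min AVC = £23; no output level covers variable cost.
Shutting down limits the loss to fixed cost, £225.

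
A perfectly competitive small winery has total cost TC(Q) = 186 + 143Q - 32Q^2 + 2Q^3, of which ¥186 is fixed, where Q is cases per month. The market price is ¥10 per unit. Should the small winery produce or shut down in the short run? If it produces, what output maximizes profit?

Strip out fixed cost: VC = 143Q - 32Q^2 + 2Q^3. Then AVC = 143 - 32Q + 2Q^2 and MC = 143 - 64Q + 6Q^2.
AVC is minimized where dAVC/dQ = -32 + 4Q = 0, at Q = 8; min AVC = 143 - 32·8 + 2·8^2 = ¥15.
With P < min AVC (¥10 < ¥15), every unit sold adds to the loss.
Shutting down limits the loss to fixed cost, ¥186.

Shut down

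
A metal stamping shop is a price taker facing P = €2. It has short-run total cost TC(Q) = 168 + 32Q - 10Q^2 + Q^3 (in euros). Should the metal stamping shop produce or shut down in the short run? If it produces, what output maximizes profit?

Strip out fixed cost: VC = 32Q - 10Q^2 + Q^3. Then AVC = 32 - 10Q + Q^2 and MC = 32 - 20Q + 3Q^2.
AVC hits its minimum where MC = AVC, at Q = 5, giving min AVC = 32 - 10·5 + 5^2 = €7.
P = €2 lies below min AVC = €7; no output level covers variable cost.
The firm minimizes its loss by shutting down and losing only its fixed cost of €168.

Shut down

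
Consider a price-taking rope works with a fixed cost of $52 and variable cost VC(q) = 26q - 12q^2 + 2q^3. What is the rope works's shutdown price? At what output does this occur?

$8 per unit, at q = 3

Short-run supply begins at min AVC. From VC = 26q - 12q^2 + 2q^3, AVC = 26 - 12q + 2q^2.
dAVC/dq = -12 + 4q = 0 gives q = 3. min AVC = 26 - 12·3 + 2·3^2 = 8.
For P < $8 the firm produces nothing.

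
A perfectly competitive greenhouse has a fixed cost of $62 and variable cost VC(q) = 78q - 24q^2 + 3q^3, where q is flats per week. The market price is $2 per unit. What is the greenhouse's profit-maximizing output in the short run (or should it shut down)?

Variable cost is VC = 78q - 24q^2 + 3q^3, so AVC = VC/q = 78 - 24q + 3q^2 and MC = dTC/dq = 78 - 48q + 9q^2.
AVC is minimized where dAVC/dq = -24 + 6q = 0, at q = 4; min AVC = 78 - 24·4 + 3·4^2 = $30.
P = $2 lies below min AVC = $30; no output level covers variable cost.
Shutting down limits the loss to fixed cost, $62.

Shut down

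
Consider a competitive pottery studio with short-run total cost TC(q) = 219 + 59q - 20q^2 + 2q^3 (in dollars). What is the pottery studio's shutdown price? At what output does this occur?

The firm shuts down when price falls below the minimum of average variable cost. AVC = VC/q = 59 - 20q + 2q^2.
At the minimum of AVC, MC = AVC. MC = 59 - 40q + 6q^2; setting MC = AVC gives 4q^2 - 20q = 0, so q = 5. min AVC = 9.
The firm shuts down for any P below $9.

$9 per unit, at q = 5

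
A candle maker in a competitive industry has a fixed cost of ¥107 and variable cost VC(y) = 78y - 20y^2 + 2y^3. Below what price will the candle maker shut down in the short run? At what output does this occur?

Short-run supply begins at min AVC. From VC = 78y - 20y^2 + 2y^3, AVC = 78 - 20y + 2y^2.
At the minimum of AVC, MC = AVC. MC = 78 - 40y + 6y^2; setting MC = AVC gives 4y^2 - 20y = 0, so y = 5. min AVC = 28.
The firm shuts down for any P below ¥28.

¥28 per unit, at y = 5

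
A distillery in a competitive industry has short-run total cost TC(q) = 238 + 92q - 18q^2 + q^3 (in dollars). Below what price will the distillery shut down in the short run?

$11 per unit

The shutdown price is the minimum of AVC. VC = 92q - 18q^2 + q^3, so AVC = 92 - 18q + q^2.
At the minimum of AVC, MC = AVC. MC = 92 - 36q + 3q^2; setting MC = AVC gives 2q^2 - 18q = 0, so q = 9. min AVC = 11.
The firm shuts down for any P below $11.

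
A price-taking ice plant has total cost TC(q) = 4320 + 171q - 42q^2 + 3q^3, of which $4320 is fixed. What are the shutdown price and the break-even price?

Shutdown price = min AVC. AVC = 171 - 42q + 3q^2, with vertex at q = 7 and minimum $24.
ATC = 4320/q + 171 - 42q + 3q^2. Setting dATC/dq = −4320/q^2 − 42 + 6q = 0 gives q = 12 (since 6·12^3 − 42·12^2 = 4320).
min ATC = 4320/12 + 171 − 42·12 + 3·12^2 = $459. That is the break-even price.
For $24 ≤ P < $459 the firm produces at a loss; below $24 it shuts down.

Shutdown price = $24; break-even price = $459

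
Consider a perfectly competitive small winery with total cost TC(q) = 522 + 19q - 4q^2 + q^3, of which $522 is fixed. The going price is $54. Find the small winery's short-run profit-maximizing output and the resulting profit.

Profit = -$372 at q = 5

AVC = 19 - 4q + q^2 has its minimum $15 at q = 2; price $54 clears that bar, so the firm operates.
With MC = 19 - 8q + 3q^2, P = MC on the upward-sloping part at q* = 5.
TR = 54·5 = 270. TC = 522 + 120 = 642. Profit = 270 − 642 = -$372.
Shutting down would mean losing the fixed cost of $522, so operating at a loss of $372 is better by $150.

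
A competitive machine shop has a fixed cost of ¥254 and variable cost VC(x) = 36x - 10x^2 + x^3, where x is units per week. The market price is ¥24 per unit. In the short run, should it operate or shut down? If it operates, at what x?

Produce at x = 6

From TC, MC = TC'(x) = 36 - 20x + 3x^2 and AVC = VC/x = 36 - 10x + x^2.
The AVC parabola has its vertex at x = 10/2 = 5, where AVC = 36 - 10·5 + 5^2 = ¥11.
Because ¥24 ≥ ¥11, revenue can cover variable cost; the firm operates.
Solving P = MC: 12 - 20x + 3x^2 = 0 ⇒ x = 2/3 or 6. On the upward-sloping branch, x* = 6.
Check: AVC at x = 6 is ¥12 ≤ P, so revenue covers variable cost.
Profit = P·x − TC = 24·6 − 326 = -¥182, a loss, but smaller than the ¥254 fixed cost the firm would lose by shutting down.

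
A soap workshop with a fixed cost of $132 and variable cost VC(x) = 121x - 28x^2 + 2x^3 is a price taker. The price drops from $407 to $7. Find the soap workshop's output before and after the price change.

MC = 121 - 56x + 6x^2; the shutdown threshold is min AVC = $23 (at x = 7).
At P = $407 ≥ min AVC, set P = MC on the rising branch: x = 13.
At P = $7 < min AVC = $23, price no longer covers variable cost at any output, so the firm shuts down: x = 0.

Output falls from 13 to 0 (the firm shuts down)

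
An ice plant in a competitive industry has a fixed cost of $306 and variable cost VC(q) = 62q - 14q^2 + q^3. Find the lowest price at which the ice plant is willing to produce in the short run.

Short-run supply begins at min AVC. From VC = 62q - 14q^2 + q^3, AVC = 62 - 14q + q^2.
At the minimum of AVC, MC = AVC. MC = 62 - 28q + 3q^2; setting MC = AVC gives 2q^2 - 14q = 0, so q = 7. min AVC = 13.
So the shutdown price is $13.

$13 per unit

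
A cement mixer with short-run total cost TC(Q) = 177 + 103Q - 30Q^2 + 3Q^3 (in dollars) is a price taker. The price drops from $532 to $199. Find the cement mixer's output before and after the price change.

MC = 103 - 60Q + 9Q^2; the shutdown threshold is min AVC = $28 (at Q = 5).
With P = $532 above the shutdown price, P = MC gives Q = 11.
At P = $199 ≥ min AVC, set P = MC: Q = 8. The firm stays open but cuts output.

Output falls from 11 to 8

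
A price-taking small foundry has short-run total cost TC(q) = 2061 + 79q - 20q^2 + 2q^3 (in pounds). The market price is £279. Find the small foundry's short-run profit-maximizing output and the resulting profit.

AVC = 79 - 20q + 2q^2 has its minimum £29 at q = 5; price £279 clears that bar, so the firm operates.
With MC = 79 - 40q + 6q^2, P = MC on the upward-sloping part at q* = 10.
TR = 279·10 = 2790. TC = 2061 + 790 = 2851. Profit = 2790 − 2851 = -£61.
Shutting down would mean losing the fixed cost of £2061, so operating at a loss of £61 is better by £2000.

Profit = -£61 at q = 10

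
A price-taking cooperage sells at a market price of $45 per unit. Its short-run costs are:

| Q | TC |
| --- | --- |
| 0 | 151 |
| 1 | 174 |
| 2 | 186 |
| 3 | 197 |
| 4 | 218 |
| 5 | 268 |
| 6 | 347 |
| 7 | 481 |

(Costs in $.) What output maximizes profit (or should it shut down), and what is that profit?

Compute π = P·Q − TC at each output: Q=0: -151; Q=1: -129; Q=2: -96; Q=3: -62; Q=4: -38; Q=5: -43; Q=6: -77; Q=7: -166.
Profit is maximized at Q = 4. AVC there is 67/4 = $16.75 ≤ P, so producing beats shutting down (which would give -$151).

Q = 4; profit = -$38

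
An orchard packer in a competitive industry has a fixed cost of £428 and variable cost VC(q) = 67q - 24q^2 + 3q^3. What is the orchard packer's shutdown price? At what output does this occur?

£19 per unit, at q = 4

The firm shuts down when price falls below the minimum of average variable cost. AVC = VC/q = 67 - 24q + 3q^2.
dAVC/dq = -24 + 6q = 0 gives q = 4. min AVC = 67 - 24·4 + 3·4^2 = 19.
So the shutdown price is £19.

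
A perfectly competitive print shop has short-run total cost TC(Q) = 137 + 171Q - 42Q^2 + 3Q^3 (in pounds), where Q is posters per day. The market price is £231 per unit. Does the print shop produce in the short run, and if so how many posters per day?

Produce at Q = 10

From TC, MC = TC'(Q) = 171 - 84Q + 9Q^2 and AVC = VC/Q = 171 - 42Q + 3Q^2.
The AVC parabola has its vertex at Q = 42/6 = 7, where AVC = 171 - 42·7 + 3·7^2 = £24.
Since P = £231 ≥ min AVC = £24, price covers variable cost and the firm should produce.
Solving P = MC: -60 - 84Q + 9Q^2 = 0 ⇒ Q = -2/3 or 10. On the upward-sloping branch, Q* = 10.
Check: AVC at Q = 10 is £51 ≤ P, so revenue covers variable cost.
Profit = P·Q − TC = 231·10 − 647 = £1663.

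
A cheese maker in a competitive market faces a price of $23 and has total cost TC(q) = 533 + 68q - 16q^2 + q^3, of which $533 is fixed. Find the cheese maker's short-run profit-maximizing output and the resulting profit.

Profit = -$371 at q = 9

AVC = 68 - 16q + q^2; min AVC = $4 at q = 8. Since P = $23 ≥ min AVC, the firm produces.
With MC = 68 - 32q + 3q^2, P = MC on the upward-sloping part at q* = 9.
TR = 23·9 = 207. TC = 533 + 45 = 578. Profit = 207 − 578 = -$371.
That loss of $371 beats the $533 the firm would lose by shutting down; producing recovers $162 of fixed cost.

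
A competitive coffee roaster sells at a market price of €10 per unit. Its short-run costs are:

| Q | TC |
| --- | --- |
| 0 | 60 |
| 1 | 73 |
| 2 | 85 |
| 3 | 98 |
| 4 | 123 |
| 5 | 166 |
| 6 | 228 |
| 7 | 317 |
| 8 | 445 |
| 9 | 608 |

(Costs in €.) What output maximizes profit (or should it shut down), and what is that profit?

Q = 0 (shut down); profit = -€60

Profit at each row (π = 10Q − TC): Q=0: -60; Q=1: -63; Q=2: -65; Q=3: -68; Q=4: -83; Q=5: -116; Q=6: -168; Q=7: -247; Q=8: -365; Q=9: -518.
Profit is highest at Q = 0. Equivalently, the lowest AVC in the table is 25/2 ≈ €12.50 at Q = 2, and P = €10 falls below it — price never covers variable cost, so the firm shuts down and loses only its fixed cost.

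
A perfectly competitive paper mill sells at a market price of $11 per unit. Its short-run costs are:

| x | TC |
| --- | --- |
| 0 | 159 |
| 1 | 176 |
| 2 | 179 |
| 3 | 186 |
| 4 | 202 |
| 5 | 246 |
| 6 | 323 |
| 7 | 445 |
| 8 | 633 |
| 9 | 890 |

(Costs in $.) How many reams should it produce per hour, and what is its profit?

x = 3; profit = -$153

Profit at each row (π = 11x − TC): x=0: -159; x=1: -165; x=2: -157; x=3: -153; x=4: -158; x=5: -191; x=6: -257; x=7: -368; x=8: -545; x=9: -791.
Profit is maximized at x = 3. AVC there is 27/3 = $9 ≤ P, so producing beats shutting down (which would give -$159).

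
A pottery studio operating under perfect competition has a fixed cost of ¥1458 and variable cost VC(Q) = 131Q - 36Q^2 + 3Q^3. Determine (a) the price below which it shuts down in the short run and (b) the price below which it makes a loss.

Shutdown price = min AVC. AVC = 131 - 36Q + 3Q^2, with vertex at Q = 6 and minimum ¥23.
ATC = 1458/Q + 131 - 36Q + 3Q^2. Setting dATC/dQ = −1458/Q^2 − 36 + 6Q = 0 gives Q = 9 (since 6·9^3 − 36·9^2 = 1458).
min ATC = 1458/9 + 131 − 36·9 + 3·9^2 = ¥212. That is the break-even price.
Between these two prices the firm operates at a loss; above ¥212 it earns a profit.

Shutdown price = ¥23; break-even price = ¥212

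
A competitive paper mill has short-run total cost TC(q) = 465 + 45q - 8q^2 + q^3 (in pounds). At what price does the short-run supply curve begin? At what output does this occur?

Short-run supply begins at min AVC. From VC = 45q - 8q^2 + q^3, AVC = 45 - 8q + q^2.
dAVC/dq = -8 + 2q = 0 gives q = 4. min AVC = 45 - 8·4 + 4^2 = 29.
For P < £29 the firm produces nothing.

£29 per unit, at q = 4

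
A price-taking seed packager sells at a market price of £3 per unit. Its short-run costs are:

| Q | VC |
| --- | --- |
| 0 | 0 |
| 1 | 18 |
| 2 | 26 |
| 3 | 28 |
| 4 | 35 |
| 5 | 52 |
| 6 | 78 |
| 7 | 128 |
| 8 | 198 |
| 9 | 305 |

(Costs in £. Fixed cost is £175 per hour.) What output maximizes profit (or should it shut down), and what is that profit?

Q = 0 (shut down); profit = -£175

Compute π = P·Q − TC at each output: Q=0: -175; Q=1: -190; Q=2: -195; Q=3: -194; Q=4: -198; Q=5: -212; Q=6: -235; Q=7: -282; Q=8: -349; Q=9: -453.
Profit is highest at Q = 0. Equivalently, the lowest AVC in the table is 35/4 ≈ £8.75 at Q = 4, and P = £3 falls below it — price never covers variable cost, so the firm shuts down and loses only its fixed cost.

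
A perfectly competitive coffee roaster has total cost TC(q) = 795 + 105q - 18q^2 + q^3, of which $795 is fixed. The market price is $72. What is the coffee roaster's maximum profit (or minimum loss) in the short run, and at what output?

AVC = 105 - 18q + q^2; min AVC = $24 at q = 9. Since P = $72 ≥ min AVC, the firm produces.
MC = 105 - 36q + 3q^2. Setting P = MC and taking the root on the rising branch gives q* = 11.
TR = 72·11 = 792. TC = 795 + 308 = 1103. Profit = 792 − 1103 = -$311.
That loss of $311 beats the $795 the firm would lose by shutting down; producing recovers $484 of fixed cost.

Profit = -$311 at q = 11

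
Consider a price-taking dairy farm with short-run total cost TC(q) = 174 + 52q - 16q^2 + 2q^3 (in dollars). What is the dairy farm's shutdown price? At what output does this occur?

The shutdown price is the minimum of AVC. VC = 52q - 16q^2 + 2q^3, so AVC = 52 - 16q + 2q^2.
dAVC/dq = -16 + 4q = 0 gives q = 4. min AVC = 52 - 16·4 + 2·4^2 = 20.
The firm shuts down for any P below $20.

$20 per unit, at q = 4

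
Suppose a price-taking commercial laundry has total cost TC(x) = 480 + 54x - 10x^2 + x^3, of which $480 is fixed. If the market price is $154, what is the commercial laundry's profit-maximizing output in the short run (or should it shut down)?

Produce at x = 10

From TC, MC = TC'(x) = 54 - 20x + 3x^2 and AVC = VC/x = 54 - 10x + x^2.
AVC is minimized where dAVC/dx = -10 + 2x = 0, at x = 5; min AVC = 54 - 10·5 + 5^2 = $29.
Because $154 ≥ $29, revenue can cover variable cost; the firm operates.
Solving P = MC: -100 - 20x + 3x^2 = 0 ⇒ x = -10/3 or 10. On the upward-sloping branch, x* = 10.
Check: AVC at x = 10 is $54 ≤ P, so revenue covers variable cost.
Profit = P·x − TC = 154·10 − 1020 = $520.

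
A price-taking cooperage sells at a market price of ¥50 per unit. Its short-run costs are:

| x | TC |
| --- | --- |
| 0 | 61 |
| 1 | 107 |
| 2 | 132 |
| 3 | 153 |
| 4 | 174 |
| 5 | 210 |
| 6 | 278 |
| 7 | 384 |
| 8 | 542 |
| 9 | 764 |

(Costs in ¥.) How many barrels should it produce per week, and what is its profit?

Tabulate TR − TC: x=0: -61; x=1: -57; x=2: -32; x=3: -3; x=4: 26; x=5: 40; x=6: 22; x=7: -34; x=8: -142; x=9: -314.
Profit is maximized at x = 5. AVC there is 149/5 = ¥29.80 ≤ P, so producing beats shutting down (which would give -¥61).

x = 5; profit = ¥40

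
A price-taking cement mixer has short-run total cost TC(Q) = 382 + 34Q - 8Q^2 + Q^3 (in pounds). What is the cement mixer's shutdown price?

The firm shuts down when price falls below the minimum of average variable cost. AVC = VC/Q = 34 - 8Q + Q^2.
At the minimum of AVC, MC = AVC. MC = 34 - 16Q + 3Q^2; setting MC = AVC gives 2Q^2 - 8Q = 0, so Q = 4. min AVC = 18.
For P < £18 the firm produces nothing.

£18 per unit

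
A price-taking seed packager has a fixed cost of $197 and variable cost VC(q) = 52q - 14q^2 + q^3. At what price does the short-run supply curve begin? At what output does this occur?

$3 per unit, at q = 7

The firm shuts down when price falls below the minimum of average variable cost. AVC = VC/q = 52 - 14q + q^2.
dAVC/dq = -14 + 2q = 0 gives q = 7. min AVC = 52 - 14·7 + 7^2 = 3.
The firm shuts down for any P below $3.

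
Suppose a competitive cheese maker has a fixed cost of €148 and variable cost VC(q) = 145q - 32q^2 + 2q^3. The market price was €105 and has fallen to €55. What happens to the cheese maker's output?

Output falls from 10 to 9

AVC = 145 - 32q + 2q^2, minimized at q = 8 where min AVC = €17. MC = 145 - 64q + 6q^2.
With P = €105 above the shutdown price, P = MC gives q = 10.
At P = €55 ≥ min AVC, set P = MC: q = 9. The firm stays open but cuts output.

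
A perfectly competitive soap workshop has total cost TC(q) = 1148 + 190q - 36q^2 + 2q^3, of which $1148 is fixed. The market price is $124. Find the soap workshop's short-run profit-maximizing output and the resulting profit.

AVC = 190 - 36q + 2q^2 has its minimum $28 at q = 9; price $124 clears that bar, so the firm operates.
MC = 190 - 72q + 6q^2. Setting P = MC and taking the root on the rising branch gives q* = 11.
TR = 124·11 = 1364. TC = 1148 + 396 = 1544. Profit = 1364 − 1544 = -$180.
Shutting down would mean losing the fixed cost of $1148, so operating at a loss of $180 is better by $968.

Profit = -$180 at q = 11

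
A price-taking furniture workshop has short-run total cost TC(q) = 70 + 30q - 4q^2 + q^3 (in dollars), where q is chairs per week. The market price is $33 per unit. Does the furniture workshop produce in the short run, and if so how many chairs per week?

From TC, MC = TC'(q) = 30 - 8q + 3q^2 and AVC = VC/q = 30 - 4q + q^2.
The AVC parabola has its vertex at q = 4/2 = 2, where AVC = 30 - 4·2 + 2^2 = $26.
Because $33 ≥ $26, revenue can cover variable cost; the firm operates.
P = MC gives -3 - 8q + 3q^2 = 0, with roots -1/3 and 3. Take the larger (rising MC): q* = 3.
Check: AVC at q = 3 is $27 ≤ P, so revenue covers variable cost.
Profit = P·q − TC = 33·3 − 151 = -$52, a loss, but smaller than the $70 fixed cost the firm would lose by shutting down.

Produce at q = 3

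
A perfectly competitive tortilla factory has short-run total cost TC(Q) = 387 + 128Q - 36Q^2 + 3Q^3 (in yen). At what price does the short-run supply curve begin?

The shutdown price is the minimum of AVC. VC = 128Q - 36Q^2 + 3Q^3, so AVC = 128 - 36Q + 3Q^2.
dAVC/dQ = -36 + 6Q = 0 gives Q = 6. min AVC = 128 - 36·6 + 3·6^2 = 20.
The firm shuts down for any P below ¥20.

¥20 per unit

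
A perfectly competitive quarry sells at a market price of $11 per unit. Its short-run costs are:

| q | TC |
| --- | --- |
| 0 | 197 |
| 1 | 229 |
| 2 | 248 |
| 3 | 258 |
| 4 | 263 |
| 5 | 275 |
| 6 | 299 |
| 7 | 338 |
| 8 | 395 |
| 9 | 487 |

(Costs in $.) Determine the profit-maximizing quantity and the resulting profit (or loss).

q = 0 (shut down); profit = -$197

Tabulate TR − TC: q=0: -197; q=1: -218; q=2: -226; q=3: -225; q=4: -219; q=5: -220; q=6: -233; q=7: -261; q=8: -307; q=9: -388.
Profit is highest at q = 0. Equivalently, the lowest AVC in the table is 78/5 ≈ $15.60 at q = 5, and P = $11 falls below it — price never covers variable cost, so the firm shuts down and loses only its fixed cost.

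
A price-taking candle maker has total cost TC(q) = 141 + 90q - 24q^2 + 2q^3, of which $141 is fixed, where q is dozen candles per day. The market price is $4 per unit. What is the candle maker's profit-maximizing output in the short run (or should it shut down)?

Shut down

From TC, MC = TC'(q) = 90 - 48q + 6q^2 and AVC = VC/q = 90 - 24q + 2q^2.
AVC hits its minimum where MC = AVC, at q = 6, giving min AVC = 90 - 24·6 + 2·6^2 = $18.
P = $4 lies below min AVC = $18; no output level covers variable cost.
Best response: produce nothing and absorb the $141 fixed cost.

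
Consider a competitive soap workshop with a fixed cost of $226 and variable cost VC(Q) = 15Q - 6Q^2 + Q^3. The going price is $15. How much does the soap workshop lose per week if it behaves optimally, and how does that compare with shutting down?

AVC = 15 - 6Q + Q^2 has its minimum $6 at Q = 3; price $15 clears that bar, so the firm operates.
MC = 15 - 12Q + 3Q^2. Setting P = MC and taking the root on the rising branch gives Q* = 4.
TR = 15·4 = 60. TC = 226 + 28 = 254. Profit = 60 − 254 = -$194.
Shutting down would mean losing the fixed cost of $226, so operating at a loss of $194 is better by $32.

Profit = -$194 at Q = 4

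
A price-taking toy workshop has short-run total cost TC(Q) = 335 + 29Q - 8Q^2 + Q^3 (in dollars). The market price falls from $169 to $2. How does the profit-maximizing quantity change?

Output falls from 10 to 0 (the firm shuts down)

AVC = 29 - 8Q + Q^2, minimized at Q = 4 where min AVC = $13. MC = 29 - 16Q + 3Q^2.
At P = $169 ≥ min AVC, set P = MC on the rising branch: Q = 10.
At P = $2 < min AVC = $13, price no longer covers variable cost at any output, so the firm shuts down: Q = 0.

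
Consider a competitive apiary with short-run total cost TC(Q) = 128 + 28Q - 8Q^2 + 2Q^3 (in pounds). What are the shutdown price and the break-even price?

Shutdown price = £20; break-even price = £60

AVC = 28 - 8Q + 2Q^2; minimized at Q = 2, giving min AVC = £20. That is the shutdown price.
ATC = 128/Q + 28 - 8Q + 2Q^2. Setting dATC/dQ = −128/Q^2 − 8 + 4Q = 0 gives Q = 4 (since 4·4^3 − 8·4^2 = 128).
min ATC = 128/4 + 28 − 8·4 + 2·4^2 = £60. That is the break-even price.
Between these two prices the firm operates at a loss; above £60 it earns a profit.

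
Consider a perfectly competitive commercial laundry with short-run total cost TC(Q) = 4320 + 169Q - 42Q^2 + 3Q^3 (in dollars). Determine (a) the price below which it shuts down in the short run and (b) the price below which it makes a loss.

AVC = 169 - 42Q + 3Q^2; minimized at Q = 7, giving min AVC = $22. That is the shutdown price.
ATC = 4320/Q + 169 - 42Q + 3Q^2. Setting dATC/dQ = −4320/Q^2 − 42 + 6Q = 0 gives Q = 12 (since 6·12^3 − 42·12^2 = 4320).
min ATC = 4320/12 + 169 − 42·12 + 3·12^2 = $457. That is the break-even price.
Between these two prices the firm operates at a loss; above $457 it earns a profit.

Shutdown price = $22; break-even price = $457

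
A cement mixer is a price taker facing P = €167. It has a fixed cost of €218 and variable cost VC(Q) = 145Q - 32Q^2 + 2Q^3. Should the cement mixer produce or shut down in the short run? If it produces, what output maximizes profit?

Produce at Q = 11

Strip out fixed cost: VC = 145Q - 32Q^2 + 2Q^3. Then AVC = 145 - 32Q + 2Q^2 and MC = 145 - 64Q + 6Q^2.
The AVC parabola has its vertex at Q = 32/4 = 8, where AVC = 145 - 32·8 + 2·8^2 = €17.
Because €167 ≥ €17, revenue can cover variable cost; the firm operates.
P = MC gives -22 - 64Q + 6Q^2 = 0, with roots -1/3 and 11. Take the larger (rising MC): Q* = 11.
Check: AVC at Q = 11 is €35 ≤ P, so revenue covers variable cost.
Profit = P·Q − TC = 167·11 − 603 = €1234.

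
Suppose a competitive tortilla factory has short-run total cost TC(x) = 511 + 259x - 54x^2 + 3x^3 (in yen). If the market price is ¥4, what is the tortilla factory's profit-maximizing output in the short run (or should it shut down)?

Shut down

From TC, MC = TC'(x) = 259 - 108x + 9x^2 and AVC = VC/x = 259 - 54x + 3x^2.
The AVC parabola has its vertex at x = 54/6 = 9, where AVC = 259 - 54·9 + 3·9^2 = ¥16.
With P < min AVC (¥4 < ¥16), every unit sold adds to the loss.
Shutting down limits the loss to fixed cost, ¥511.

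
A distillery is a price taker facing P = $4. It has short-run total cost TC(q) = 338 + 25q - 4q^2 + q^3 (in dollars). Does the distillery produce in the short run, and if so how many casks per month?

Shut down

Strip out fixed cost: VC = 25q - 4q^2 + q^3. Then AVC = 25 - 4q + q^2 and MC = 25 - 8q + 3q^2.
AVC hits its minimum where MC = AVC, at q = 2, giving min AVC = 25 - 4·2 + 2^2 = $21.
Since P = $4 < min AVC = $21, price fails to cover variable cost at any output.
Shutting down limits the loss to fixed cost, $338.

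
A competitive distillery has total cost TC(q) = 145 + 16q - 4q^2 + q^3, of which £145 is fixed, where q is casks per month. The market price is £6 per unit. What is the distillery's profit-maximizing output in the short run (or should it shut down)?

From TC, MC = TC'(q) = 16 - 8q + 3q^2 and AVC = VC/q = 16 - 4q + q^2.
AVC is minimized where dAVC/dq = -4 + 2q = 0, at q = 2; min AVC = 16 - 4·2 + 2^2 = £12.
With P < min AVC (£6 < £12), every unit sold adds to the loss.
The firm minimizes its loss by shutting down and losing only its fixed cost of £145.

Shut down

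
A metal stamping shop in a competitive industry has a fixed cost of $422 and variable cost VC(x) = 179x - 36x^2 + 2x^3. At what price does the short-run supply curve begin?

$17 per unit

The shutdown price is the minimum of AVC. VC = 179x - 36x^2 + 2x^3, so AVC = 179 - 36x + 2x^2.
dAVC/dx = -36 + 4x = 0 gives x = 9. min AVC = 179 - 36·9 + 2·9^2 = 17.
So the shutdown price is $17.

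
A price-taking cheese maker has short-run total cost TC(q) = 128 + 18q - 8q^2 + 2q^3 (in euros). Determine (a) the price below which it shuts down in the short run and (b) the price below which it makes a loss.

Shutdown price = €10; break-even price = €50

Shutdown price = min AVC. AVC = 18 - 8q + 2q^2, with vertex at q = 2 and minimum €10.
ATC = 128/q + 18 - 8q + 2q^2. Setting dATC/dq = −128/q^2 − 8 + 4q = 0 gives q = 4 (since 4·4^3 − 8·4^2 = 128).
min ATC = 128/4 + 18 − 8·4 + 2·4^2 = €50. That is the break-even price.
Between these two prices the firm operates at a loss; above €50 it earns a profit.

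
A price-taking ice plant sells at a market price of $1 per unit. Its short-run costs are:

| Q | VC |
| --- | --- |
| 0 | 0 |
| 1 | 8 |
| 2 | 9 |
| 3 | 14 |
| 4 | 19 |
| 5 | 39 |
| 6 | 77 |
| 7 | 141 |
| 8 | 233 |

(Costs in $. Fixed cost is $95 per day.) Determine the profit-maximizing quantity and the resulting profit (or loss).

Q = 0 (shut down); profit = -$95

Compute π = P·Q − TC at each output: Q=0: -95; Q=1: -102; Q=2: -102; Q=3: -106; Q=4: -110; Q=5: -129; Q=6: -166; Q=7: -229; Q=8: -320.
Profit is highest at Q = 0. Equivalently, the lowest AVC in the table is 9/2 ≈ $4.50 at Q = 2, and P = $1 falls below it — price never covers variable cost, so the firm shuts down and loses only its fixed cost.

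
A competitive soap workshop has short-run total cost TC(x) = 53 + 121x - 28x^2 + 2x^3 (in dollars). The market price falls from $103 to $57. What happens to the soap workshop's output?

Output falls from 9 to 8

MC = 121 - 56x + 6x^2; the shutdown threshold is min AVC = $23 (at x = 7).
With P = $103 above the shutdown price, P = MC gives x = 9.
At P = $57 ≥ min AVC, set P = MC: x = 8. The firm stays open but cuts output.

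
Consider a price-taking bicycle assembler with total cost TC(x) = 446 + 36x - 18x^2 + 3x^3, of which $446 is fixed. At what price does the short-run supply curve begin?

Short-run supply begins at min AVC. From VC = 36x - 18x^2 + 3x^3, AVC = 36 - 18x + 3x^2.
dAVC/dx = -18 + 6x = 0 gives x = 3. min AVC = 36 - 18·3 + 3·3^2 = 9.
So the shutdown price is $9.

$9 per unit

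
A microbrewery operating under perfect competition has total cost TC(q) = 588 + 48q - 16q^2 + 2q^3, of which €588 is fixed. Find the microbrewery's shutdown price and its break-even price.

Shutdown price = min AVC. AVC = 48 - 16q + 2q^2, with vertex at q = 4 and minimum €16.
ATC = 588/q + 48 - 16q + 2q^2. Setting dATC/dq = −588/q^2 − 16 + 4q = 0 gives q = 7 (since 4·7^3 − 16·7^2 = 588).
min ATC = 588/7 + 48 − 16·7 + 2·7^2 = €118. That is the break-even price.
Between these two prices the firm operates at a loss; above €118 it earns a profit.

Shutdown price = €16; break-even price = €118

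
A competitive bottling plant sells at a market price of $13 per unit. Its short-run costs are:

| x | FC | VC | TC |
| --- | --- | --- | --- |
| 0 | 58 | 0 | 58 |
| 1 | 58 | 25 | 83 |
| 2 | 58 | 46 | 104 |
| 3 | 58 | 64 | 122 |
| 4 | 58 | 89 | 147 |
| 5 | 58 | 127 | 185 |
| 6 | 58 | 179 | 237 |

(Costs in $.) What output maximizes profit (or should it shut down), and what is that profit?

x = 0 (shut down); profit = -$58

Compute π = P·x − TC at each output: x=0: -58; x=1: -70; x=2: -78; x=3: -83; x=4: -95; x=5: -120; x=6: -159.
Profit is highest at x = 0. Equivalently, the lowest AVC in the table is 64/3 ≈ $21.33 at x = 3, and P = $13 falls below it — price never covers variable cost, so the firm shuts down and loses only its fixed cost.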